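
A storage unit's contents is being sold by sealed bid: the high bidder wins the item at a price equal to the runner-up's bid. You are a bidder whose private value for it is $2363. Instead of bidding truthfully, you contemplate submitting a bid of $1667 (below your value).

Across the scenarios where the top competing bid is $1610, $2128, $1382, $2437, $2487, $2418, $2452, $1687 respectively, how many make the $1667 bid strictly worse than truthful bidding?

2

The deviation hurts exactly when the highest competing bid lies strictly between $1667 and $2363 — underbidding then forfeits a profitable win.
$1610: below both → same outcome either way.
$2128: inside the interval → strictly worse (loss $235).
$1382: below both → same outcome either way.
$2437: above both → same outcome either way.
$2487: above both → same outcome either way.
$2418: above both → same outcome either way.
$2452: above both → same outcome either way.
$1687: inside the interval → strictly worse (loss $676).
Count: 2.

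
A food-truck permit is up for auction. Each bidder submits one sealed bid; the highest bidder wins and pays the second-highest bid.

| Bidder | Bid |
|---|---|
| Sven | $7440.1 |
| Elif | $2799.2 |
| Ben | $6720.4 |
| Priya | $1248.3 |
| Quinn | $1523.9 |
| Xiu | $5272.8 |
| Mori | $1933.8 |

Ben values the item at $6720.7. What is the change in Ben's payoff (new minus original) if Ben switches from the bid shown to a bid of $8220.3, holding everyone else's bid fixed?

−$719.4

The highest bid among the other bidders is $7440.1; Ben's bid doesn't change that.
Original bid $6720.4: Ben is not highest (top rival bid is $7440.1); payoff $0.
Alternative bid $8220.3: Ben is highest, pays the top rival bid $7440.1; payoff $6720.7 − $7440.1 = −$719.4.
Change in payoff = −$719.4 − ($0) = −$719.4.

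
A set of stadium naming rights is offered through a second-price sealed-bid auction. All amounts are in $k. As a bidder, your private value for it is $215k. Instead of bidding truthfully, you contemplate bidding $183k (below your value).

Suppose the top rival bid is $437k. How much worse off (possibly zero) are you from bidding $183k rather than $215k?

$0k

Bidding your value $215k: you lose (since $215k < $437k). Payoff $0k.
Bidding $183k: you lose. Payoff $0k.
Difference = $0k − $0k = $0k; both bids lead to the same outcome because the competing bid is above both your value and your alternative bid.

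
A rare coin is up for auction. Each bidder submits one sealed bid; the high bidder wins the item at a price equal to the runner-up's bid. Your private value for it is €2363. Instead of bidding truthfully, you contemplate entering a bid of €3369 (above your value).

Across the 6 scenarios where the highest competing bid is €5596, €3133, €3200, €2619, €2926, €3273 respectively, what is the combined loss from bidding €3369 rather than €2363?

The deviation costs you only when the competing bid falls strictly between €2363 and €3369; elsewhere both bids give the same outcome.
€5596: outcomes coincide → loss €0.
€3133: truthful payoff €0, deviation payoff −€770 → loss €770.
€3200: truthful payoff €0, deviation payoff −€837 → loss €837.
€2619: truthful payoff €0, deviation payoff −€256 → loss €256.
€2926: truthful payoff €0, deviation payoff −€563 → loss €563.
€3273: truthful payoff €0, deviation payoff −€910 → loss €910.
Total loss = €770 + €837 + €256 + €563 + €910 = €3336.

€3336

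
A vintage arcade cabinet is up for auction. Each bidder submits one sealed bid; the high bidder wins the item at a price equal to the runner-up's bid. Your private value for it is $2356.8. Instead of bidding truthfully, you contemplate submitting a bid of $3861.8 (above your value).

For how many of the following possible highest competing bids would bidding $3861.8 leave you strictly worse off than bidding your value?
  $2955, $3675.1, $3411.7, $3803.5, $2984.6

The deviation hurts exactly when the highest competing bid lies strictly between $2356.8 and $3861.8 — overbidding then wins at a price above your value.
$2955: inside the interval → strictly worse (loss $598.2).
$3675.1: inside the interval → strictly worse (loss $1318.3).
$3411.7: inside the interval → strictly worse (loss $1054.9).
$3803.5: inside the interval → strictly worse (loss $1446.7).
$2984.6: inside the interval → strictly worse (loss $627.8).
Count: 5.

5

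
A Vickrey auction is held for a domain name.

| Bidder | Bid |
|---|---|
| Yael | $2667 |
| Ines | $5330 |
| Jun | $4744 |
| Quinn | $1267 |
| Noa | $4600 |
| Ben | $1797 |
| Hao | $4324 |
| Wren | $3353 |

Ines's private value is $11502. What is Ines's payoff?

$6758

Highest bid: Ines at $5330, so Ines wins.
Second-highest bid: Jun at $4744 — that is the price the winner pays.
Ines's payoff = value − price = $11502 − $4744 = $6758.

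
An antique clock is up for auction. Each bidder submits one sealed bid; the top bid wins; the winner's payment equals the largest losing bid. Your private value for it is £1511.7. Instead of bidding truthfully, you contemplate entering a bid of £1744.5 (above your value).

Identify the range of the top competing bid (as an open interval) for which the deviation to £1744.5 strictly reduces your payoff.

(£1511.7, £1744.5)

If the competing bid is below £1511.7, both bids win at the same price — no difference.
If it is above £1744.5, both bids lose — no difference.
If it lies strictly between £1511.7 and £1744.5, bidding your value loses (payoff 0) while bidding £1744.5 wins at a price above your value (payoff negative).
So the deviation strictly hurts on the open interval (£1511.7, £1744.5).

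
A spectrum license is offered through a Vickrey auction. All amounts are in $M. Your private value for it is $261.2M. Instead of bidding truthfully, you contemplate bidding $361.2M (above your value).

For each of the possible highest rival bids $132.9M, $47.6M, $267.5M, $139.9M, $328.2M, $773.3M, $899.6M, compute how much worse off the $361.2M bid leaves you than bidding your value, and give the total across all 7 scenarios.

$73.3M

The deviation costs you only when the competing bid falls strictly between $261.2M and $361.2M; elsewhere both bids give the same outcome.
$132.9M: outcomes coincide → loss $0M.
$47.6M: outcomes coincide → loss $0M.
$267.5M: truthful payoff $0M, deviation payoff −$6.3M → loss $6.3M.
$139.9M: outcomes coincide → loss $0M.
$328.2M: truthful payoff $0M, deviation payoff −$67M → loss $67M.
$773.3M: outcomes coincide → loss $0M.
$899.6M: outcomes coincide → loss $0M.
Total loss = $6.3M + $67M = $73.3M.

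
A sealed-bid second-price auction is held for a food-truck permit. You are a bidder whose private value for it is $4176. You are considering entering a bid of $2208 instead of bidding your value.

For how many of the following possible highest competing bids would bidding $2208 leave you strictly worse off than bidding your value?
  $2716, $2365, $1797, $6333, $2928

The deviation hurts exactly when the highest competing bid lies strictly between $2208 and $4176 — underbidding then forfeits a profitable win.
$2716: inside the interval → strictly worse (loss $1460).
$2365: inside the interval → strictly worse (loss $1811).
$1797: below both → same outcome either way.
$6333: above both → same outcome either way.
$2928: inside the interval → strictly worse (loss $1248).
Count: 3.

3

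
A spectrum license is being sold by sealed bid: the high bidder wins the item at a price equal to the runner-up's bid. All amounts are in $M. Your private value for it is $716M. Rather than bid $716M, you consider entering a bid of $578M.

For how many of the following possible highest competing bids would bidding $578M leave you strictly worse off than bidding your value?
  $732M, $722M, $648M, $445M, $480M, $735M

The deviation hurts exactly when the highest competing bid lies strictly between $578M and $716M — underbidding then forfeits a profitable win.
$732M: above both → same outcome either way.
$722M: above both → same outcome either way.
$648M: inside the interval → strictly worse (loss $68M).
$445M: below both → same outcome either way.
$480M: below both → same outcome either way.
$735M: above both → same outcome either way.
Count: 1.

1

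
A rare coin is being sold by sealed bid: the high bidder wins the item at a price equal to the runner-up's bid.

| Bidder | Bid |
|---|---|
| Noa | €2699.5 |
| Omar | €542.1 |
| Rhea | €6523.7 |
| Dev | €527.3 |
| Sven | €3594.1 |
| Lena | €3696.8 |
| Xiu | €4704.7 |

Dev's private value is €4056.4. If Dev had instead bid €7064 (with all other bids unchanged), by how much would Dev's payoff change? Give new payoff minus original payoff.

The highest bid among the other bidders is €6523.7; Dev's bid doesn't change that.
Original bid €527.3: Dev is not highest (top rival bid is €6523.7); payoff €0.
Alternative bid €7064: Dev is highest, pays the top rival bid €6523.7; payoff €4056.4 − €6523.7 = −€2467.3.
Change in payoff = −€2467.3 − (€0) = −€2467.3.

−€2467.3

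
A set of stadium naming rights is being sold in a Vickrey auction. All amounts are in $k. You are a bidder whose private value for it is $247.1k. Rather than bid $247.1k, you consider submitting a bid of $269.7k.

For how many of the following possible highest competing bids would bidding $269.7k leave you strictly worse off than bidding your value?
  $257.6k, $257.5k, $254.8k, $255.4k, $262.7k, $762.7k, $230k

The deviation hurts exactly when the highest competing bid lies strictly between $247.1k and $269.7k — overbidding then wins at a price above your value.
$257.6k: inside the interval → strictly worse (loss $10.5k).
$257.5k: inside the interval → strictly worse (loss $10.4k).
$254.8k: inside the interval → strictly worse (loss $7.7k).
$255.4k: inside the interval → strictly worse (loss $8.3k).
$262.7k: inside the interval → strictly worse (loss $15.6k).
$762.7k: above both → same outcome either way.
$230k: below both → same outcome either way.
Count: 5.

5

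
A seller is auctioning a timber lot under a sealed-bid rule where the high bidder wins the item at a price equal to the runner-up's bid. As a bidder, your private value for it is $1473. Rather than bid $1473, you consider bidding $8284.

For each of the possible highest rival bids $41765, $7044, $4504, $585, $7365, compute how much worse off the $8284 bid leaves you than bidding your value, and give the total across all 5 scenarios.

$14494

The deviation costs you only when the competing bid falls strictly between $1473 and $8284; elsewhere both bids give the same outcome.
$41765: outcomes coincide → loss $0.
$7044: truthful payoff $0, deviation payoff −$5571 → loss $5571.
$4504: truthful payoff $0, deviation payoff −$3031 → loss $3031.
$585: outcomes coincide → loss $0.
$7365: truthful payoff $0, deviation payoff −$5892 → loss $5892.
Total loss = $5571 + $3031 + $5892 = $14494.
In a second-price auction your bid sets only whether you win, not what you pay, so bidding your true value is weakly dominant.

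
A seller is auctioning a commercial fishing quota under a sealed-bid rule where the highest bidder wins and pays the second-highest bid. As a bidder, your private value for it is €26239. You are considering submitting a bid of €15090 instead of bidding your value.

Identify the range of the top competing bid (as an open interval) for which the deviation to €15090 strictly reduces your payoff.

(€15090, €26239)

If the competing bid is below €15090, both bids win at the same price — no difference.
If it is above €26239, both bids lose — no difference.
If it lies strictly between €15090 and €26239, bidding your value wins at a price below your value (positive payoff) while bidding €15090 loses (payoff 0).
So the deviation strictly hurts on the open interval (€15090, €26239).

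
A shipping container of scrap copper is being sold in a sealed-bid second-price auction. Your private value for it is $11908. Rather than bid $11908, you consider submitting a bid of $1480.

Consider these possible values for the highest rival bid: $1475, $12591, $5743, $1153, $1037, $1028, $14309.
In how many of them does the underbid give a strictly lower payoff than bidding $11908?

The deviation hurts exactly when the highest competing bid lies strictly between $1480 and $11908 — underbidding then forfeits a profitable win.
$1475: below both → same outcome either way.
$12591: above both → same outcome either way.
$5743: inside the interval → strictly worse (loss $6165).
$1153: below both → same outcome either way.
$1037: below both → same outcome either way.
$1028: below both → same outcome either way.
$14309: above both → same outcome either way.
Count: 1.

1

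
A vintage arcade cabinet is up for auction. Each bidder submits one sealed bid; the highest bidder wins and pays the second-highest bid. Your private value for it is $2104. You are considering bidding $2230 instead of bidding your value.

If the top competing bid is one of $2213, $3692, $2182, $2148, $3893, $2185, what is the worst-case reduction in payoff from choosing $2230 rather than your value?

$109

$2213: truthful gives $0, deviation gives −$109 → loss $109.
$3692: same outcome either way → loss $0.
$2182: truthful gives $0, deviation gives −$78 → loss $78.
$2148: truthful gives $0, deviation gives −$44 → loss $44.
$3893: same outcome either way → loss $0.
$2185: truthful gives $0, deviation gives −$81 → loss $81.
Maximum loss: $109.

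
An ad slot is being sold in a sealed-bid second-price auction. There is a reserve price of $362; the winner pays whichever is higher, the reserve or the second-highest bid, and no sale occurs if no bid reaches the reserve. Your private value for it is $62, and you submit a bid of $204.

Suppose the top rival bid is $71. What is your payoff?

$0

Your bid $204 is the highest bid but falls below the reserve $362, so the item goes unsold. Payoff $0.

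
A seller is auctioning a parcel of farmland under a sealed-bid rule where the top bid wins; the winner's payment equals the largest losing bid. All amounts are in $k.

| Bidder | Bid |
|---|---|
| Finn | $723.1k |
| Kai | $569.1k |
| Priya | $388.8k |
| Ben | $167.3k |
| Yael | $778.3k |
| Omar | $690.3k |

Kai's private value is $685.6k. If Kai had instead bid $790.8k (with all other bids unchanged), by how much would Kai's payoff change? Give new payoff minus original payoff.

−$92.7k

The highest bid among the other bidders is $778.3k; Kai's bid doesn't change that.
Original bid $569.1k: Kai is not highest (top rival bid is $778.3k); payoff $0k.
Alternative bid $790.8k: Kai is highest, pays the top rival bid $778.3k; payoff $685.6k − $778.3k = −$92.7k.
Change in payoff = −$92.7k − ($0k) = −$92.7k.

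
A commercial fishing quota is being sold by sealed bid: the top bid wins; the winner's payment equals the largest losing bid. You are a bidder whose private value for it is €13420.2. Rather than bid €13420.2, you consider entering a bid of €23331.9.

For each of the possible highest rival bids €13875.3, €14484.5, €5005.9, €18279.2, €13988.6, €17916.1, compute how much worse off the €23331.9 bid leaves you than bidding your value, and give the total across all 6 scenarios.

The deviation costs you only when the competing bid falls strictly between €13420.2 and €23331.9; elsewhere both bids give the same outcome.
€13875.3: truthful payoff €0, deviation payoff −€455.1 → loss €455.1.
€14484.5: truthful payoff €0, deviation payoff −€1064.3 → loss €1064.3.
€5005.9: outcomes coincide → loss €0.
€18279.2: truthful payoff €0, deviation payoff −€4859 → loss €4859.
€13988.6: truthful payoff €0, deviation payoff −€568.4 → loss €568.4.
€17916.1: truthful payoff €0, deviation payoff −€4495.9 → loss €4495.9.
Total loss = €455.1 + €1064.3 + €4859 + €568.4 + €4495.9 = €11442.7.
Truthful bidding weakly dominates here: raising your bid can only win items priced above your value, and lowering it can only forfeit items priced below.

€11442.7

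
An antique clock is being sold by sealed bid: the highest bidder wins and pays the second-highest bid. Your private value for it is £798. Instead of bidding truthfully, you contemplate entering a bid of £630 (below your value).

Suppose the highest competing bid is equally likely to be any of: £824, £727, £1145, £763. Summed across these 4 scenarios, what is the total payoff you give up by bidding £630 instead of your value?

The deviation costs you only when the competing bid falls strictly between £630 and £798; elsewhere both bids give the same outcome.
£824: outcomes coincide → loss £0.
£727: truthful payoff £71, deviation payoff £0 → loss £71.
£1145: outcomes coincide → loss £0.
£763: truthful payoff £35, deviation payoff £0 → loss £35.
Total loss = £71 + £35 = £106.

£106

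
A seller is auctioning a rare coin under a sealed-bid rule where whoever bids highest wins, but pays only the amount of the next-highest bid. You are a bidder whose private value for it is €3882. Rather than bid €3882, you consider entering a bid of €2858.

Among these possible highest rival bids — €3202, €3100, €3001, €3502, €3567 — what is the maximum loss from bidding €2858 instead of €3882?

€881

€3202: truthful gives €680, deviation gives €0 → loss €680.
€3100: truthful gives €782, deviation gives €0 → loss €782.
€3001: truthful gives €881, deviation gives €0 → loss €881.
€3502: truthful gives €380, deviation gives €0 → loss €380.
€3567: truthful gives €315, deviation gives €0 → loss €315.
Maximum loss: €881.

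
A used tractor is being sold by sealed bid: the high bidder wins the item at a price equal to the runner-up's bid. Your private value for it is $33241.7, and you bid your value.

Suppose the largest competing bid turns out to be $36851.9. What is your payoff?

Your bid $33241.7 is below the highest competing bid $36851.9, so you lose.
A losing bidder pays nothing and receives nothing: payoff = $0.

$0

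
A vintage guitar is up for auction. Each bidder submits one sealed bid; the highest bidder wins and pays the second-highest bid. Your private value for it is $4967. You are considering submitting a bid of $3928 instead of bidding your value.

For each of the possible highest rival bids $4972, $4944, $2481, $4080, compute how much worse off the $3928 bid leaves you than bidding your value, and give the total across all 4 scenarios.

The deviation costs you only when the competing bid falls strictly between $3928 and $4967; elsewhere both bids give the same outcome.
$4972: outcomes coincide → loss $0.
$4944: truthful payoff $23, deviation payoff $0 → loss $23.
$2481: outcomes coincide → loss $0.
$4080: truthful payoff $887, deviation payoff $0 → loss $887.
Total loss = $23 + $887 = $910.

$910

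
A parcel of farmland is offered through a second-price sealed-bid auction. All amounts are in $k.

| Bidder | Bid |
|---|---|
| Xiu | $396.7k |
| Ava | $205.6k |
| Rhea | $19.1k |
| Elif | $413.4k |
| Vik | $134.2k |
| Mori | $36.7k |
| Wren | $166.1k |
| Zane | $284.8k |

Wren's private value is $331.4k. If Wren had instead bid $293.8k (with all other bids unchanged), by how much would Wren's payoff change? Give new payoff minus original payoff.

The highest bid among the other bidders is $413.4k; Wren's bid doesn't change that.
Original bid $166.1k: Wren is not highest (top rival bid is $413.4k); payoff $0k.
Alternative bid $293.8k: Wren is not highest (top rival bid is $413.4k); payoff $0k.
Change in payoff = $0k − ($0k) = $0k.

$0k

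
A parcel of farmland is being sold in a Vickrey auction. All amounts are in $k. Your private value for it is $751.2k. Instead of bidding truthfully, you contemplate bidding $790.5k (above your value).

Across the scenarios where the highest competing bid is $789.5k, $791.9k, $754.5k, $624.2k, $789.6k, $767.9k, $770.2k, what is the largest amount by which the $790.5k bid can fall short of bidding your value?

$38.4k

$789.5k: truthful gives $0k, deviation gives −$38.3k → loss $38.3k.
$791.9k: same outcome either way → loss $0k.
$754.5k: truthful gives $0k, deviation gives −$3.3k → loss $3.3k.
$624.2k: same outcome either way → loss $0k.
$789.6k: truthful gives $0k, deviation gives −$38.4k → loss $38.4k.
$767.9k: truthful gives $0k, deviation gives −$16.7k → loss $16.7k.
$770.2k: truthful gives $0k, deviation gives −$19k → loss $19k.
Maximum loss: $38.4k.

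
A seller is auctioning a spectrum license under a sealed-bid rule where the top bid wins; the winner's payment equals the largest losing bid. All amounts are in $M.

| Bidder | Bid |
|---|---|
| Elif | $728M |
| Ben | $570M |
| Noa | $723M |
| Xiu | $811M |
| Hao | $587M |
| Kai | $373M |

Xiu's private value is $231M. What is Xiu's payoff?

−$497M

Highest bid: Xiu at $811M, so Xiu wins.
Second-highest bid: Elif at $728M — that is the price the winner pays.
Xiu's payoff = value − price = $231M − $728M = −$497M.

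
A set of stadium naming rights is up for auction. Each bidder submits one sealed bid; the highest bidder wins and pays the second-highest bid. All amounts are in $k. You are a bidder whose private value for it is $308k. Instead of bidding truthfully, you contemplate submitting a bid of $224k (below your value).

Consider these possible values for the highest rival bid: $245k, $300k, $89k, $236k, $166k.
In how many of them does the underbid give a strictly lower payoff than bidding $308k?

3

The deviation hurts exactly when the highest competing bid lies strictly between $224k and $308k — underbidding then forfeits a profitable win.
$245k: inside the interval → strictly worse (loss $63k).
$300k: inside the interval → strictly worse (loss $8k).
$89k: below both → same outcome either way.
$236k: inside the interval → strictly worse (loss $72k).
$166k: below both → same outcome either way.
Count: 3.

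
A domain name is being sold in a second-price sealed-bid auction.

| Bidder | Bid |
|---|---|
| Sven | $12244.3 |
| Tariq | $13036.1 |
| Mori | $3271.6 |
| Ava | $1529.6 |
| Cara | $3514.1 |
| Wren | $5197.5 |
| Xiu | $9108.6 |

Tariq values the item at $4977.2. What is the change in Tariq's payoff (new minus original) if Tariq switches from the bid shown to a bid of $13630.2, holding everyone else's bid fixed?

$0

The highest bid among the other bidders is $12244.3; Tariq's bid doesn't change that.
Original bid $13036.1: Tariq is highest, pays the top rival bid $12244.3; payoff $4977.2 − $12244.3 = −$7267.1.
Alternative bid $13630.2: Tariq is highest, pays the top rival bid $12244.3; payoff $4977.2 − $12244.3 = −$7267.1.
Change in payoff = −$7267.1 − (−$7267.1) = $0.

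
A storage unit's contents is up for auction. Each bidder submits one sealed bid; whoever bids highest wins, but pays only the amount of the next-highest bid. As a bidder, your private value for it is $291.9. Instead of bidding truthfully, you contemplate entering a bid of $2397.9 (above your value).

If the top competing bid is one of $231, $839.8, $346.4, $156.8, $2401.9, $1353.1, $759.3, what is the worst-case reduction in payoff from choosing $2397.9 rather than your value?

$231: same outcome either way → loss $0.
$839.8: truthful gives $0, deviation gives −$547.9 → loss $547.9.
$346.4: truthful gives $0, deviation gives −$54.5 → loss $54.5.
$156.8: same outcome either way → loss $0.
$2401.9: same outcome either way → loss $0.
$1353.1: truthful gives $0, deviation gives −$1061.2 → loss $1061.2.
$759.3: truthful gives $0, deviation gives −$467.4 → loss $467.4.
Maximum loss: $1061.2.

$1061.2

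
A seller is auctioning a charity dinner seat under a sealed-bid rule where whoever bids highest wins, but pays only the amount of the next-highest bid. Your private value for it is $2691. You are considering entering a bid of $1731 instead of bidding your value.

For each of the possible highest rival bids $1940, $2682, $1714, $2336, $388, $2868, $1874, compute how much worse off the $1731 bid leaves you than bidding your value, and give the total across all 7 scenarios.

$1932

The deviation costs you only when the competing bid falls strictly between $1731 and $2691; elsewhere both bids give the same outcome.
$1940: truthful payoff $751, deviation payoff $0 → loss $751.
$2682: truthful payoff $9, deviation payoff $0 → loss $9.
$1714: outcomes coincide → loss $0.
$2336: truthful payoff $355, deviation payoff $0 → loss $355.
$388: outcomes coincide → loss $0.
$2868: outcomes coincide → loss $0.
$1874: truthful payoff $817, deviation payoff $0 → loss $817.
Total loss = $751 + $9 + $355 + $817 = $1932.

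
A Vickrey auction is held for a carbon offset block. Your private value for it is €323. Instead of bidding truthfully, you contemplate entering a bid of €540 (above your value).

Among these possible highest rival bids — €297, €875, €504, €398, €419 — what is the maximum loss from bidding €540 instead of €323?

€181

€297: same outcome either way → loss €0.
€875: same outcome either way → loss €0.
€504: truthful gives €0, deviation gives −€181 → loss €181.
€398: truthful gives €0, deviation gives −€75 → loss €75.
€419: truthful gives €0, deviation gives −€96 → loss €96.
Maximum loss: €181.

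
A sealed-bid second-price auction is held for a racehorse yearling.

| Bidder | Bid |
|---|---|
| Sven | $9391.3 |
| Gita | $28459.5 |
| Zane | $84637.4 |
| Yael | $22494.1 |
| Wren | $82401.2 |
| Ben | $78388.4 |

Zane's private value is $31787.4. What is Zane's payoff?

Highest bid: Zane at $84637.4, so Zane wins.
Second-highest bid: Wren at $82401.2 — that is the price the winner pays.
Zane's payoff = value − price = $31787.4 − $82401.2 = −$50613.8.

−$50613.8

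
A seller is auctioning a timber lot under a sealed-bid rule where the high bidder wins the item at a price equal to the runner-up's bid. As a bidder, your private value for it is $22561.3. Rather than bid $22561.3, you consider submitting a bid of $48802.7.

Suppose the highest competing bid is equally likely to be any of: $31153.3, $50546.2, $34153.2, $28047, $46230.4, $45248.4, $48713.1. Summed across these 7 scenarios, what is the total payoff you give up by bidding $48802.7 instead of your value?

The deviation costs you only when the competing bid falls strictly between $22561.3 and $48802.7; elsewhere both bids give the same outcome.
$31153.3: truthful payoff $0, deviation payoff −$8592 → loss $8592.
$50546.2: outcomes coincide → loss $0.
$34153.2: truthful payoff $0, deviation payoff −$11591.9 → loss $11591.9.
$28047: truthful payoff $0, deviation payoff −$5485.7 → loss $5485.7.
$46230.4: truthful payoff $0, deviation payoff −$23669.1 → loss $23669.1.
$45248.4: truthful payoff $0, deviation payoff −$22687.1 → loss $22687.1.
$48713.1: truthful payoff $0, deviation payoff −$26151.8 → loss $26151.8.
Total loss = $8592 + $11591.9 + $5485.7 + $23669.1 + $22687.1 + $26151.8 = $98177.6.
Because the price is fixed by the runner-up's bid, deviating from your value can only change a good outcome into a bad one — never the reverse.

$98177.6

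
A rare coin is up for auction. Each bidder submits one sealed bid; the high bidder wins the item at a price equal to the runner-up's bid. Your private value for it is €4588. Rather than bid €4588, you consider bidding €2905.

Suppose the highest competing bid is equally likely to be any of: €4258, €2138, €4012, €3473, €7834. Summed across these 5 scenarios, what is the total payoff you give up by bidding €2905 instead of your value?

€2021

The deviation costs you only when the competing bid falls strictly between €2905 and €4588; elsewhere both bids give the same outcome.
€4258: truthful payoff €330, deviation payoff €0 → loss €330.
€2138: outcomes coincide → loss €0.
€4012: truthful payoff €576, deviation payoff €0 → loss €576.
€3473: truthful payoff €1115, deviation payoff €0 → loss €1115.
€7834: outcomes coincide → loss €0.
Total loss = €330 + €576 + €1115 = €2021.
Truthful bidding weakly dominates here: raising your bid can only win items priced above your value, and lowering it can only forfeit items priced below.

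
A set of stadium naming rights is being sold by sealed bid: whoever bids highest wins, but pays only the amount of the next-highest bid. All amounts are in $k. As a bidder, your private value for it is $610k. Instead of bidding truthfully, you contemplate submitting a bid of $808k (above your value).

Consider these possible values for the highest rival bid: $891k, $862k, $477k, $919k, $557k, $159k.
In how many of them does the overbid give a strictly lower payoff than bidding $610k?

The deviation hurts exactly when the highest competing bid lies strictly between $610k and $808k — overbidding then wins at a price above your value.
$891k: above both → same outcome either way.
$862k: above both → same outcome either way.
$477k: below both → same outcome either way.
$919k: above both → same outcome either way.
$557k: below both → same outcome either way.
$159k: below both → same outcome either way.
Count: 0.

0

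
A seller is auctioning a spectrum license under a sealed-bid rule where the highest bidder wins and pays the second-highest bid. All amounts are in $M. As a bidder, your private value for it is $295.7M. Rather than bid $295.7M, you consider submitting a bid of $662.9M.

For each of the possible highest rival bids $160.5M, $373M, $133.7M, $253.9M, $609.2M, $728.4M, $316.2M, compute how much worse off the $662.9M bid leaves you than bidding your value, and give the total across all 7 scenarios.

$411.3M

The deviation costs you only when the competing bid falls strictly between $295.7M and $662.9M; elsewhere both bids give the same outcome.
$160.5M: outcomes coincide → loss $0M.
$373M: truthful payoff $0M, deviation payoff −$77.3M → loss $77.3M.
$133.7M: outcomes coincide → loss $0M.
$253.9M: outcomes coincide → loss $0M.
$609.2M: truthful payoff $0M, deviation payoff −$313.5M → loss $313.5M.
$728.4M: outcomes coincide → loss $0M.
$316.2M: truthful payoff $0M, deviation payoff −$20.5M → loss $20.5M.
Total loss = $77.3M + $313.5M + $20.5M = $411.3M.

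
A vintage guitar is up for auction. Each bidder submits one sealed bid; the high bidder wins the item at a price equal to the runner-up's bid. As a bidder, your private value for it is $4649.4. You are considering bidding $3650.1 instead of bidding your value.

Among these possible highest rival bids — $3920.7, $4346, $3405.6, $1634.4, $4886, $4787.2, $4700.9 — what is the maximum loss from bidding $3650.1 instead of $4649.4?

$3920.7: truthful gives $728.7, deviation gives $0 → loss $728.7.
$4346: truthful gives $303.4, deviation gives $0 → loss $303.4.
$3405.6: same outcome either way → loss $0.
$1634.4: same outcome either way → loss $0.
$4886: same outcome either way → loss $0.
$4787.2: same outcome either way → loss $0.
$4700.9: same outcome either way → loss $0.
Maximum loss: $728.7.

$728.7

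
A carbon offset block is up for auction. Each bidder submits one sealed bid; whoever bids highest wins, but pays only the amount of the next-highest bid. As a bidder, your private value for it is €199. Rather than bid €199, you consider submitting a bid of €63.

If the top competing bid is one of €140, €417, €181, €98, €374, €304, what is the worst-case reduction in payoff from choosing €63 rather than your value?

€140: truthful gives €59, deviation gives €0 → loss €59.
€417: same outcome either way → loss €0.
€181: truthful gives €18, deviation gives €0 → loss €18.
€98: truthful gives €101, deviation gives €0 → loss €101.
€374: same outcome either way → loss €0.
€304: same outcome either way → loss €0.
Maximum loss: €101.

€101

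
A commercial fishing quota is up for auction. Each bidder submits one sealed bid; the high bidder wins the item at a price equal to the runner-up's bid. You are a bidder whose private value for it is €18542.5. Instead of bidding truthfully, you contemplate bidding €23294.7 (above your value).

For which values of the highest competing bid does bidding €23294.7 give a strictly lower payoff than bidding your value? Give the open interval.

(€18542.5, €23294.7)

If the competing bid is below €18542.5, both bids win at the same price — no difference.
If it is above €23294.7, both bids lose — no difference.
If it lies strictly between €18542.5 and €23294.7, bidding your value loses (payoff 0) while bidding €23294.7 wins at a price above your value (payoff negative).
So the deviation strictly hurts on the open interval (€18542.5, €23294.7).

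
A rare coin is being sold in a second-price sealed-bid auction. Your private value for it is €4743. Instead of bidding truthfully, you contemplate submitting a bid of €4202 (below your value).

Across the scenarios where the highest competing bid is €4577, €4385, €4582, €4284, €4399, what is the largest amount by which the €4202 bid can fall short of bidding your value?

€4577: truthful gives €166, deviation gives €0 → loss €166.
€4385: truthful gives €358, deviation gives €0 → loss €358.
€4582: truthful gives €161, deviation gives €0 → loss €161.
€4284: truthful gives €459, deviation gives €0 → loss €459.
€4399: truthful gives €344, deviation gives €0 → loss €344.
Maximum loss: €459.

€459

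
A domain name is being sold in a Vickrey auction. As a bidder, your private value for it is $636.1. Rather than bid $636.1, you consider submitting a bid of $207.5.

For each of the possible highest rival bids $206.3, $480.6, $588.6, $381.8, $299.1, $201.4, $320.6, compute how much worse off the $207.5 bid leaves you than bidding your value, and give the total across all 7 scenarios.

The deviation costs you only when the competing bid falls strictly between $207.5 and $636.1; elsewhere both bids give the same outcome.
$206.3: outcomes coincide → loss $0.
$480.6: truthful payoff $155.5, deviation payoff $0 → loss $155.5.
$588.6: truthful payoff $47.5, deviation payoff $0 → loss $47.5.
$381.8: truthful payoff $254.3, deviation payoff $0 → loss $254.3.
$299.1: truthful payoff $337, deviation payoff $0 → loss $337.
$201.4: outcomes coincide → loss $0.
$320.6: truthful payoff $315.5, deviation payoff $0 → loss $315.5.
Total loss = $155.5 + $47.5 + $254.3 + $337 + $315.5 = $1109.8.

$1109.8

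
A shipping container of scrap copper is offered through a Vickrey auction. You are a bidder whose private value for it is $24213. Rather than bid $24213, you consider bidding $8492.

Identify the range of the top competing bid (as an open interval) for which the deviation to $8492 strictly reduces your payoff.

($8492, $24213)

If the competing bid is below $8492, both bids win at the same price — no difference.
If it is above $24213, both bids lose — no difference.
If it lies strictly between $8492 and $24213, bidding your value wins at a price below your value (positive payoff) while bidding $8492 loses (payoff 0).
So the deviation strictly hurts on the open interval ($8492, $24213).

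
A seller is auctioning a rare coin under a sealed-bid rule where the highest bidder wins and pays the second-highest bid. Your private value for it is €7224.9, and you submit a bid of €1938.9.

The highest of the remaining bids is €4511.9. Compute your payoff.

€0

Your bid €1938.9 is below the highest competing bid €4511.9, so you lose.
A losing bidder pays nothing and receives nothing: payoff = €0.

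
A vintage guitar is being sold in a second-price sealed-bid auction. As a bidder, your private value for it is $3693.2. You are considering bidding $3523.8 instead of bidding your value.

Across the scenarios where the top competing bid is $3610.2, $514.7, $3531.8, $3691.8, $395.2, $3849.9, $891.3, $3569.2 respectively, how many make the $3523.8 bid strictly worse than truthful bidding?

4

The deviation hurts exactly when the highest competing bid lies strictly between $3523.8 and $3693.2 — underbidding then forfeits a profitable win.
$3610.2: inside the interval → strictly worse (loss $83).
$514.7: below both → same outcome either way.
$3531.8: inside the interval → strictly worse (loss $161.4).
$3691.8: inside the interval → strictly worse (loss $1.4).
$395.2: below both → same outcome either way.
$3849.9: above both → same outcome either way.
$891.3: below both → same outcome either way.
$3569.2: inside the interval → strictly worse (loss $124).
Count: 4.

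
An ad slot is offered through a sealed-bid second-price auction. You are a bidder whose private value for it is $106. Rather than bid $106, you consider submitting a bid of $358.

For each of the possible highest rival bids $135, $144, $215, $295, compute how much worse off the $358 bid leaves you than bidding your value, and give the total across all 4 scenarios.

$365

The deviation costs you only when the competing bid falls strictly between $106 and $358; elsewhere both bids give the same outcome.
$135: truthful payoff $0, deviation payoff −$29 → loss $29.
$144: truthful payoff $0, deviation payoff −$38 → loss $38.
$215: truthful payoff $0, deviation payoff −$109 → loss $109.
$295: truthful payoff $0, deviation payoff −$189 → loss $189.
Total loss = $29 + $38 + $109 + $189 = $365.
Because the price is fixed by the runner-up's bid, deviating from your value can only change a good outcome into a bad one — never the reverse.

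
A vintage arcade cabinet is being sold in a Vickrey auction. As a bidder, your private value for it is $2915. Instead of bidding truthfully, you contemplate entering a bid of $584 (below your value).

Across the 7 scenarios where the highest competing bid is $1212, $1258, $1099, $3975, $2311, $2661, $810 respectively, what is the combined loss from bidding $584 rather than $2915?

The deviation costs you only when the competing bid falls strictly between $584 and $2915; elsewhere both bids give the same outcome.
$1212: truthful payoff $1703, deviation payoff $0 → loss $1703.
$1258: truthful payoff $1657, deviation payoff $0 → loss $1657.
$1099: truthful payoff $1816, deviation payoff $0 → loss $1816.
$3975: outcomes coincide → loss $0.
$2311: truthful payoff $604, deviation payoff $0 → loss $604.
$2661: truthful payoff $254, deviation payoff $0 → loss $254.
$810: truthful payoff $2105, deviation payoff $0 → loss $2105.
Total loss = $1703 + $1657 + $1816 + $604 + $254 + $2105 = $8139.

$8139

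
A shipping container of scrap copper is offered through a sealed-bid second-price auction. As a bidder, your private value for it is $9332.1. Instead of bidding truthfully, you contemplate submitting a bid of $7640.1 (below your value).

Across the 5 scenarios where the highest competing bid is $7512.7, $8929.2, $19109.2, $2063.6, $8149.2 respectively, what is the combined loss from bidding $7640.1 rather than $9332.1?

The deviation costs you only when the competing bid falls strictly between $7640.1 and $9332.1; elsewhere both bids give the same outcome.
$7512.7: outcomes coincide → loss $0.
$8929.2: truthful payoff $402.9, deviation payoff $0 → loss $402.9.
$19109.2: outcomes coincide → loss $0.
$2063.6: outcomes coincide → loss $0.
$8149.2: truthful payoff $1182.9, deviation payoff $0 → loss $1182.9.
Total loss = $402.9 + $1182.9 = $1585.8.

$1585.8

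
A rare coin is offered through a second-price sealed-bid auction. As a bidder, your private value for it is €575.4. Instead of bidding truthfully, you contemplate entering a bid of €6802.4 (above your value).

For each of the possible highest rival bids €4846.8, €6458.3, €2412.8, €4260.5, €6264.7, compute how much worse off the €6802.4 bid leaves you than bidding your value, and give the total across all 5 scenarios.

€21366.1

The deviation costs you only when the competing bid falls strictly between €575.4 and €6802.4; elsewhere both bids give the same outcome.
€4846.8: truthful payoff €0, deviation payoff −€4271.4 → loss €4271.4.
€6458.3: truthful payoff €0, deviation payoff −€5882.9 → loss €5882.9.
€2412.8: truthful payoff €0, deviation payoff −€1837.4 → loss €1837.4.
€4260.5: truthful payoff €0, deviation payoff −€3685.1 → loss €3685.1.
€6264.7: truthful payoff €0, deviation payoff −€5689.3 → loss €5689.3.
Total loss = €4271.4 + €5882.9 + €1837.4 + €3685.1 + €5689.3 = €21366.1.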